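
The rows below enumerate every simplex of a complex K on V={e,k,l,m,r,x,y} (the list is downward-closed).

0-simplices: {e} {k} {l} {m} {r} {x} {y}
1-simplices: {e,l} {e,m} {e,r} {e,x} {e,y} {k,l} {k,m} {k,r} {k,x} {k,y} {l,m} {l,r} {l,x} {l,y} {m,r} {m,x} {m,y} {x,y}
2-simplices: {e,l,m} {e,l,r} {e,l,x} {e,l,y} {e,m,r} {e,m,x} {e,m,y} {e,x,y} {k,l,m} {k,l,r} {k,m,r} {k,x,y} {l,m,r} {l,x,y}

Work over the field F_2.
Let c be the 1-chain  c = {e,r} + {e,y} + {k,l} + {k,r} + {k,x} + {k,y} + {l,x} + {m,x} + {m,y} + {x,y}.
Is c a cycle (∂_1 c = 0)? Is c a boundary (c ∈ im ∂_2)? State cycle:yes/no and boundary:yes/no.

cycle:yes boundary:yes

n_0=7 n_1=18 n_2=14  [Z2]
∂1: piv[el,em,er,ex,ey,kl] rk=6  ker:km,kr,kx,ky,lm,lr,lx,ly,mr,mx,my,xy
∂2: piv[elm,elr,elx,ely,emr,emx,emy,exy,klm,klr,kxy] rk=11  ker:kmr,lmr,lxy
∂1c = 0
c vs im∂2: reduces to 0 ⇒ boundary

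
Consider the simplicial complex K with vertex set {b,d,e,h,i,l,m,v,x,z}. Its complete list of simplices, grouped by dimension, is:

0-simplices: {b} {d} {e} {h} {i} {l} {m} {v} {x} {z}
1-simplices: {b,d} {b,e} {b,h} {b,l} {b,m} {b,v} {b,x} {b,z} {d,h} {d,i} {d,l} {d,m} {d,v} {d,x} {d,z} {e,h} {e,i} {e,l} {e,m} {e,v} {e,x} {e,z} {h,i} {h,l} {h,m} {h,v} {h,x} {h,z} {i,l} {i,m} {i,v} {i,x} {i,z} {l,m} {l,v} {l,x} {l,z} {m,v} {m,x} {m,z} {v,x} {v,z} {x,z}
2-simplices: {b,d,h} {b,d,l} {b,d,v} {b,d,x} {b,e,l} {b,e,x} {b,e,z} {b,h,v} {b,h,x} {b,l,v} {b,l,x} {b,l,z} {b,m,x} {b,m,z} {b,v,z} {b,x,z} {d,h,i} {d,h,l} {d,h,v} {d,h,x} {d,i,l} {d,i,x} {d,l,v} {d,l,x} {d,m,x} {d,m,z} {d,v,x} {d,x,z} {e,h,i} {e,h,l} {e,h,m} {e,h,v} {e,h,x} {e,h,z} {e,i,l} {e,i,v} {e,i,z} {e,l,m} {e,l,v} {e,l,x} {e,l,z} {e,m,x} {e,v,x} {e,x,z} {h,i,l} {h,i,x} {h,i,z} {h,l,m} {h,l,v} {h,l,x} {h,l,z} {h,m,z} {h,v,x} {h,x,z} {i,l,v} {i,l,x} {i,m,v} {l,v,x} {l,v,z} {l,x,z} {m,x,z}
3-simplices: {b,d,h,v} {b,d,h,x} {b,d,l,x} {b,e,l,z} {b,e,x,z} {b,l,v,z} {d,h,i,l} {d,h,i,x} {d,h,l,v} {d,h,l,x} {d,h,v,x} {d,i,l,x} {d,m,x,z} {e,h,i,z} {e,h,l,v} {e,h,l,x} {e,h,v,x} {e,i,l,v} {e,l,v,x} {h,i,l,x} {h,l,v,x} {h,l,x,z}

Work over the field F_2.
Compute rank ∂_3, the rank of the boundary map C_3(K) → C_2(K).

rank∂_3=20

n_0=10 n_1=43 n_2=61 n_3=22  [Z2]
∂1: piv[bd,be,bh,bl,bm,bv,bx,bz,di] rk=9  ker:dh,dl,dm,dv,dx,dz,eh,ei,el,em,ev,ex,ez,hi,hl,hm,hv,hx,hz,il,im,iv,ix,iz,lm,lv,lx,lz,mv,mx,mz,vx,vz,xz
∂2: piv[bdh,bdl,bdv,bdx,bel,bex,bez,bhv,bhx,blv,blx,blz,bmx,bmz,bvz,bxz,dhi,dhl,dil,dix,dmx,dmz,dvx,ehi,ehl,ehm,ehv,ehz,eiv,eiz,elm,emx,imv] rk=33  ker:dhv,dhx,dlv,dlx,dxz,ehx,eil,elv,elx,elz,evx,exz,hil,hix,hiz,hlm,hlv,hlx,hlz,hmz,hvx,hxz,ilv,ilx,lvx,lvz,lxz,mxz
∂3: piv[bdhv,bdhx,bdlx,belz,bexz,blvz,dhil,dhix,dhlv,dhlx,dhvx,dilx,dmxz,ehiz,ehlv,ehlx,ehvx,eilv,elvx,hlxz] rk=20  ker:hilx,hlvx
rk∂_3=20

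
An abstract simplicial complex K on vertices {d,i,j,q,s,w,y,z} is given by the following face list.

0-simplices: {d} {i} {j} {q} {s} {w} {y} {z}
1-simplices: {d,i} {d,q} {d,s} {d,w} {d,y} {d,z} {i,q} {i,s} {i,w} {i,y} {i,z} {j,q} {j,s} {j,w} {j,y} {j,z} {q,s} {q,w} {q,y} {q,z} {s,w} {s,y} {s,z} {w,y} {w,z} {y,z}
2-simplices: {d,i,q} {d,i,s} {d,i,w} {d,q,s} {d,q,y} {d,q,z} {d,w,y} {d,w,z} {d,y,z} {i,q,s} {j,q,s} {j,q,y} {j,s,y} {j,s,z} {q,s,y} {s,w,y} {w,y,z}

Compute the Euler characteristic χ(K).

χ(K)=-1

n_0=8 n_1=26 n_2=17
χ=+8−26+17=-1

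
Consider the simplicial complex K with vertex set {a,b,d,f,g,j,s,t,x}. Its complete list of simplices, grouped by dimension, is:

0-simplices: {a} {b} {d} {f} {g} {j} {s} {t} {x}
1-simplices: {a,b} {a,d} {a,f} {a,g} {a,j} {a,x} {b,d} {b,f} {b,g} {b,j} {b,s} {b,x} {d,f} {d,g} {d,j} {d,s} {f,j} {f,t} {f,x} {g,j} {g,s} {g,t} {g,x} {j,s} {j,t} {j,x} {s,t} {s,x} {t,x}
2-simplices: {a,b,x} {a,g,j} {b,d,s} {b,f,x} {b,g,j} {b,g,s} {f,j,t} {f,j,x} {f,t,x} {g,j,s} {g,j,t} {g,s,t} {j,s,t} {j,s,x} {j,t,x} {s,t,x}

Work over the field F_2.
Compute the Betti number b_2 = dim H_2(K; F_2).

b_2=3

n_0=9 n_1=29 n_2=16  [Z2]
∂1: piv[ab,ad,af,ag,aj,ax,bs,ft] rk=8  ker:bd,bf,bg,bj,bx,df,dg,dj,ds,fj,fx,gj,gs,gt,gx,js,jt,jx,st,sx,tx
∂2: piv[abx,agj,bds,bfx,bgj,bgs,fjt,fjx,ftx,gjs,gjt,gst,jsx] rk=13  ker:jst,jtx,stx
b_2=(16−13)−0=3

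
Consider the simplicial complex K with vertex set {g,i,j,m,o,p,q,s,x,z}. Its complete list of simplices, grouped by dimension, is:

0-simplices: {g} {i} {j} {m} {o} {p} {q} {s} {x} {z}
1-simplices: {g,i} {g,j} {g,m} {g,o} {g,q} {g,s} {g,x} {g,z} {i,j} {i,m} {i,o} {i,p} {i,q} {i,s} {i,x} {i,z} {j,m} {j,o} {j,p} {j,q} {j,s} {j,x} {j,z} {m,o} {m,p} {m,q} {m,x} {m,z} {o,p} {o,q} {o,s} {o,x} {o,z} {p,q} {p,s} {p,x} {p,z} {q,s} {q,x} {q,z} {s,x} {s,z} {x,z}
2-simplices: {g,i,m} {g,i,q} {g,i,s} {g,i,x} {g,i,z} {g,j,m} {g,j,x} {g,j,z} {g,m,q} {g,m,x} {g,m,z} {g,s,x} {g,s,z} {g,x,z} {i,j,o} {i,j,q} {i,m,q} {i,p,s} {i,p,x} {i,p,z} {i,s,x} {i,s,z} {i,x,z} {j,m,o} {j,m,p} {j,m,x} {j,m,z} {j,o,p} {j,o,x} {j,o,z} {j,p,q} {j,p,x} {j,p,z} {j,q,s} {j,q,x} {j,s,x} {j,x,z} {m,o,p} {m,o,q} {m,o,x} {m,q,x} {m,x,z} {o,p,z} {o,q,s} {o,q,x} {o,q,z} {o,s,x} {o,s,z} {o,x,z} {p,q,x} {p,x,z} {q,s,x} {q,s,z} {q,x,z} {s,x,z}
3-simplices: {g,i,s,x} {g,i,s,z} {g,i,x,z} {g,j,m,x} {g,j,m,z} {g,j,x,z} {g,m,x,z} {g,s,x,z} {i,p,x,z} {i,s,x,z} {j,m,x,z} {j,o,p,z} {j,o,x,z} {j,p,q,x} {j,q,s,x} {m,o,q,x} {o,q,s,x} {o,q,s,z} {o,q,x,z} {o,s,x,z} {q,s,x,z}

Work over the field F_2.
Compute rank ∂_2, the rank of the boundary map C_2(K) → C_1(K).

n_0=10 n_1=43 n_2=55 n_3=21  [Z2]
∂1: piv[gi,gj,gm,go,gq,gs,gx,gz,ip] rk=9  ker:ij,im,io,iq,is,ix,iz,jm,jo,jp,jq,js,jx,jz,mo,mp,mq,mx,mz,op,oq,os,ox,oz,pq,ps,px,pz,qs,qx,qz,sx,sz,xz
∂2: piv[gim,giq,gis,gix,giz,gjm,gjx,gjz,gmq,gmx,gmz,gsx,gsz,gxz,ijo,ijq,ips,ipx,ipz,jmo,jmp,jop,jox,joz,jpq,jpx,jqs,jqx,jsx,moq,mqx,oqs,oqz] rk=33  ker:imq,isx,isz,ixz,jmx,jmz,jpz,jxz,mop,mox,mxz,opz,oqx,osx,osz,oxz,pqx,pxz,qsx,qsz,qxz,sxz
∂3: piv[gisx,gisz,gixz,gjmx,gjmz,gjxz,gmxz,gsxz,ipxz,jopz,joxz,jpqx,jqsx,moqx,oqsx,oqsz,oqxz,osxz] rk=18  ker:isxz,jmxz,qsxz
rk∂_2=33

rank∂_2=33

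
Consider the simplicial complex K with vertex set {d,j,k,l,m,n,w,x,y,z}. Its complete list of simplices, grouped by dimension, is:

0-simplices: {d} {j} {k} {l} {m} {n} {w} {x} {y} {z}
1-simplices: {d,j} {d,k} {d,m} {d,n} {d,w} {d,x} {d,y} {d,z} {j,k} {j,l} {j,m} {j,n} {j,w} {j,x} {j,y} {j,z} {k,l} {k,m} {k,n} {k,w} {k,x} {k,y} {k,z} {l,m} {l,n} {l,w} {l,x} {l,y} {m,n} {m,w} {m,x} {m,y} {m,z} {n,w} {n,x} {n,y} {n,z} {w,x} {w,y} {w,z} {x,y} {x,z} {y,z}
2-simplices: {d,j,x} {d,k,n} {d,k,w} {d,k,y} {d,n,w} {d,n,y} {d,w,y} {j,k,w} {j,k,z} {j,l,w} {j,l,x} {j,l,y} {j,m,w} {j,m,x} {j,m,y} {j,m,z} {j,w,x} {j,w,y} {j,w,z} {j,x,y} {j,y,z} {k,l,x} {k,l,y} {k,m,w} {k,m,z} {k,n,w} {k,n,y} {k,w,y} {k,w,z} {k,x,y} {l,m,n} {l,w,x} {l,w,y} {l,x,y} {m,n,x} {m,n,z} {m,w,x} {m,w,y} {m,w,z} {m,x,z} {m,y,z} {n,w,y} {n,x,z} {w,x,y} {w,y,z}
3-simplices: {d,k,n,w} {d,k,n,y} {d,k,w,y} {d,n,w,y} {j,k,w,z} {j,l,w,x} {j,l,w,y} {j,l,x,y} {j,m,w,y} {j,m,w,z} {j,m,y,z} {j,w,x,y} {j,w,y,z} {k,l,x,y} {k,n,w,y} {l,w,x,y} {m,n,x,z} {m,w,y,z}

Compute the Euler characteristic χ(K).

n_0=10 n_1=43 n_2=45 n_3=18
χ=+10−43+45−18=-6

χ(K)=-6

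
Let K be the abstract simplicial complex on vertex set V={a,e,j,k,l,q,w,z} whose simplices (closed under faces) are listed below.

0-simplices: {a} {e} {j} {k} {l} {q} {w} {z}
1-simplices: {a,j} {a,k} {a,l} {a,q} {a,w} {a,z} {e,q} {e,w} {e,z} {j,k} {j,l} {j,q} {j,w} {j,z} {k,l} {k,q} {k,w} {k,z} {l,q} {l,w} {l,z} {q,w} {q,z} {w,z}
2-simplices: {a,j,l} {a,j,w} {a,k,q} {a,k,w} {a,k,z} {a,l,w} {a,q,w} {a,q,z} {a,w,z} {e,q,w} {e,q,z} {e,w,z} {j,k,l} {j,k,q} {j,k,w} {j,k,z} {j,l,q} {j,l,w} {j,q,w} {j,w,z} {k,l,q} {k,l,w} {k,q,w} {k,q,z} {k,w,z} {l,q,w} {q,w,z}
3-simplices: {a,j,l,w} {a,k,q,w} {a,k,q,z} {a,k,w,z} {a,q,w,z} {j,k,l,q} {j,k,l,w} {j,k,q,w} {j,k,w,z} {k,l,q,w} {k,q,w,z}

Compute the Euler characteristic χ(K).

n_0=8 n_1=24 n_2=27 n_3=11
χ=+8−24+27−11=0

χ(K)=0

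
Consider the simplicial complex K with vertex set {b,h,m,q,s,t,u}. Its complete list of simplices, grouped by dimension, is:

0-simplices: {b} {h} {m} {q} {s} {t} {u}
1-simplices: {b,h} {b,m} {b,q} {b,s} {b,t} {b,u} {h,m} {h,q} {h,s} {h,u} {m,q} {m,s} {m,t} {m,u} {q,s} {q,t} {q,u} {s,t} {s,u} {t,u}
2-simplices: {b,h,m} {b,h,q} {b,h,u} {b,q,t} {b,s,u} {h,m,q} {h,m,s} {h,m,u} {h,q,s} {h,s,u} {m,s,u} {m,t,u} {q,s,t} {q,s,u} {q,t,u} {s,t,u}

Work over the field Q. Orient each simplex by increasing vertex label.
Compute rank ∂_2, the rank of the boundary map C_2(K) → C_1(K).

rank∂_2=14

n_0=7 n_1=20 n_2=16  [Q]
∂1: piv[bh,bm,bq,bs,bt,bu] rk=6  ker:hm,hq,hs,hu,mq,ms,mt,mu,qs,qt,qu,st,su,tu
∂2: piv[bhm,bhq,bhu,bqt,bsu,hmq,hms,hmu,hqs,hsu,mtu,qst,qsu,qtu] rk=14  ker:msu,stu
rk∂_2=14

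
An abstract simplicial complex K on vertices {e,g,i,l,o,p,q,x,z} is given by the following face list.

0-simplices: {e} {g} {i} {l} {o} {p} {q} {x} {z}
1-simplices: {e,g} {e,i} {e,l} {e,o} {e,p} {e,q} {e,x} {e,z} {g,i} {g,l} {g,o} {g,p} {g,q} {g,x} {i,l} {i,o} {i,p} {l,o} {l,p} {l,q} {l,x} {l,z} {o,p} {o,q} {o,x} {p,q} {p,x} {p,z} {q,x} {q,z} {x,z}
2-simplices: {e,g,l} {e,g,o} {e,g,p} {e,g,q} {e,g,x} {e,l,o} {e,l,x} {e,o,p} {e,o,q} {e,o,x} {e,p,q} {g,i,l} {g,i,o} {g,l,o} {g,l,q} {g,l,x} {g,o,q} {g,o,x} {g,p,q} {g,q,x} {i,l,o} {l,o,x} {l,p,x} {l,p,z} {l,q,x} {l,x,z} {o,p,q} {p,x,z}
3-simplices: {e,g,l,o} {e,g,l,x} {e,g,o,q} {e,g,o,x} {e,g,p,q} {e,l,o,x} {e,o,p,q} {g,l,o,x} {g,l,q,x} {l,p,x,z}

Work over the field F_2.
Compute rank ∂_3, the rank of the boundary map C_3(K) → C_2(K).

rank∂_3=9

n_0=9 n_1=31 n_2=28 n_3=10  [Z2]
∂1: piv[eg,ei,el,eo,ep,eq,ex,ez] rk=8  ker:gi,gl,go,gp,gq,gx,il,io,ip,lo,lp,lq,lx,lz,op,oq,ox,pq,px,pz,qx,qz,xz
∂2: piv[egl,ego,egp,egq,egx,elo,elx,eop,eoq,eox,epq,gil,gio,glq,gqx,lpx,lpz,lxz] rk=18  ker:glo,glx,goq,gox,gpq,ilo,lox,lqx,opq,pxz
∂3: piv[eglo,eglx,egoq,egox,egpq,elox,eopq,glqx,lpxz] rk=9  ker:glox
rk∂_3=9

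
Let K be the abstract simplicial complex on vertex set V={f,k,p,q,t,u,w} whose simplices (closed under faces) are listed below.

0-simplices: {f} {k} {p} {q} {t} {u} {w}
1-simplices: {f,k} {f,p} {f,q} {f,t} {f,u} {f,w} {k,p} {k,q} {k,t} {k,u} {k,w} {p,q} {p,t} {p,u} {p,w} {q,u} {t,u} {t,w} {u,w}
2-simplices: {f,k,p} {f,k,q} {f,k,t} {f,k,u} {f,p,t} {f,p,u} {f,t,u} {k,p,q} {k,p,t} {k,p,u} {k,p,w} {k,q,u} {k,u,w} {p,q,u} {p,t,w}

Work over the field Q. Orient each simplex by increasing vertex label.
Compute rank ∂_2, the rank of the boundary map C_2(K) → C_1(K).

rank∂_2=12

n_0=7 n_1=19 n_2=15  [Q]
∂1: piv[fk,fp,fq,ft,fu,fw] rk=6  ker:kp,kq,kt,ku,kw,pq,pt,pu,pw,qu,tu,tw,uw
∂2: piv[fkp,fkq,fkt,fku,fpt,fpu,ftu,kpq,kpw,kqu,kuw,ptw] rk=12  ker:kpt,kpu,pqu
rk∂_2=12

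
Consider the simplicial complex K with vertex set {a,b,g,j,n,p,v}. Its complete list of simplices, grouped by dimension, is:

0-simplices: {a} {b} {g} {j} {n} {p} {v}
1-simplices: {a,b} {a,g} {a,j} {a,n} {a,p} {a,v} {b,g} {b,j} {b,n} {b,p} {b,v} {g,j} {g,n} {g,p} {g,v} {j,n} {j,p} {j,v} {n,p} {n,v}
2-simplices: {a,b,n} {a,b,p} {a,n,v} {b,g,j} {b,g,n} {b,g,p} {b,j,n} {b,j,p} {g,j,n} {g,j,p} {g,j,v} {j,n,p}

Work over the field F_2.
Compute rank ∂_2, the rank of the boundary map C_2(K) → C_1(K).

n_0=7 n_1=20 n_2=12  [Z2]
∂1: piv[ab,ag,aj,an,ap,av] rk=6  ker:bg,bj,bn,bp,bv,gj,gn,gp,gv,jn,jp,jv,np,nv
∂2: piv[abn,abp,anv,bgj,bgn,bgp,bjn,bjp,gjv,jnp] rk=10  ker:gjn,gjp
rk∂_2=10

rank∂_2=10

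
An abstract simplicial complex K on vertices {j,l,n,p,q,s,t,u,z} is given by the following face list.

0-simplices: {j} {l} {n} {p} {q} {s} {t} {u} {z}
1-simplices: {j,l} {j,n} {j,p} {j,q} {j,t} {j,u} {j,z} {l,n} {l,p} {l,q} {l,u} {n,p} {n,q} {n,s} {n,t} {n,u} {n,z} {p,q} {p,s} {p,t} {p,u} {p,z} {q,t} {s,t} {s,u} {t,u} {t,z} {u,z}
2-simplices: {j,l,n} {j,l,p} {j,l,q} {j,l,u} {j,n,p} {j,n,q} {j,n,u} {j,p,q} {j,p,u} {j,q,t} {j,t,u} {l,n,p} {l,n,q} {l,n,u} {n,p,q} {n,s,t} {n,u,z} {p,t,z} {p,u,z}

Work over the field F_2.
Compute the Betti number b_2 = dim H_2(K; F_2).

b_2=4

n_0=9 n_1=28 n_2=19  [Z2]
∂1: piv[jl,jn,jp,jq,jt,ju,jz,ns] rk=8  ker:ln,lp,lq,lu,np,nq,nt,nu,nz,pq,ps,pt,pu,pz,qt,st,su,tu,tz,uz
∂2: piv[jln,jlp,jlq,jlu,jnp,jnq,jnu,jpq,jpu,jqt,jtu,nst,nuz,ptz,puz] rk=15  ker:lnp,lnq,lnu,npq
b_2=(19−15)−0=4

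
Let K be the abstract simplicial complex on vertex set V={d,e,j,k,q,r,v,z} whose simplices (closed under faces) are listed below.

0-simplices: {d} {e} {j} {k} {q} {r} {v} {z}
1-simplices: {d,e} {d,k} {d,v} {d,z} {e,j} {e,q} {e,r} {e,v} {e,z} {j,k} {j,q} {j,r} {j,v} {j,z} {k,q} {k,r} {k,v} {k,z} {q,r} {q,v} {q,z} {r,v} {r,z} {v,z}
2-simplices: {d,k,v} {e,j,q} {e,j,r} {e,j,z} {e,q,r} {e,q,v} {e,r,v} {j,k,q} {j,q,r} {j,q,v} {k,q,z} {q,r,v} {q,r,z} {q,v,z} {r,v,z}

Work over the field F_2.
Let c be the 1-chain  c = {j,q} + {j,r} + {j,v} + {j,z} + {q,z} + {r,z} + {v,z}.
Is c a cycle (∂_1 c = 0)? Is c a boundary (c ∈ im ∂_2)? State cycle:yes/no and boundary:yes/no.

n_0=8 n_1=24 n_2=15  [Z2]
∂1: piv[de,dk,dv,dz,ej,eq,er] rk=7  ker:ev,ez,jk,jq,jr,jv,jz,kq,kr,kv,kz,qr,qv,qz,rv,rz,vz
∂2: piv[dkv,ejq,ejr,ejz,eqr,eqv,erv,jkq,jqv,kqz,qrz,qvz] rk=12  ker:jqr,qrv,rvz
∂1c = 0
c vs im∂2: residual ≠ 0 ⇒ not boundary

cycle:yes boundary:no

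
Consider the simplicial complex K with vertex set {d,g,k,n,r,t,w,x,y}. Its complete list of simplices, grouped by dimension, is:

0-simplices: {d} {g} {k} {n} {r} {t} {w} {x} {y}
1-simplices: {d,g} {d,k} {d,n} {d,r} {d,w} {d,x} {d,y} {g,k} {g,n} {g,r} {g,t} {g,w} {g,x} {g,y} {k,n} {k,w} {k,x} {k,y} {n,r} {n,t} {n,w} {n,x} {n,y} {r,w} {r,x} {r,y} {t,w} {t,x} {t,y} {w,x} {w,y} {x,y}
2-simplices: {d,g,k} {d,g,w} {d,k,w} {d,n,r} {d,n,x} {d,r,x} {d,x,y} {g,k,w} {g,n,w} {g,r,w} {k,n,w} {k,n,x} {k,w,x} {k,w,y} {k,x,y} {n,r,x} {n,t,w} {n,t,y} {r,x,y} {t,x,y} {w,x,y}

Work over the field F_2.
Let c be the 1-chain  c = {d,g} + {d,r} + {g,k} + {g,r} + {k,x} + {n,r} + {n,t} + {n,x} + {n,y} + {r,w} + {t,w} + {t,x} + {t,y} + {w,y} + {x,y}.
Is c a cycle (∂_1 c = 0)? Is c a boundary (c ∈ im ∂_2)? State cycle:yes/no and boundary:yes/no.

cycle:no boundary:no

n_0=9 n_1=32 n_2=21  [Z2]
∂1: piv[dg,dk,dn,dr,dw,dx,dy,gt] rk=8  ker:gk,gn,gr,gw,gx,gy,kn,kw,kx,ky,nr,nt,nw,nx,ny,rw,rx,ry,tw,tx,ty,wx,wy,xy
∂2: piv[dgk,dgw,dkw,dnr,dnx,drx,dxy,gnw,grw,knw,knx,kwx,kwy,kxy,ntw,nty,rxy,txy] rk=18  ker:gkw,nrx,wxy
∂1c = {g} + {w}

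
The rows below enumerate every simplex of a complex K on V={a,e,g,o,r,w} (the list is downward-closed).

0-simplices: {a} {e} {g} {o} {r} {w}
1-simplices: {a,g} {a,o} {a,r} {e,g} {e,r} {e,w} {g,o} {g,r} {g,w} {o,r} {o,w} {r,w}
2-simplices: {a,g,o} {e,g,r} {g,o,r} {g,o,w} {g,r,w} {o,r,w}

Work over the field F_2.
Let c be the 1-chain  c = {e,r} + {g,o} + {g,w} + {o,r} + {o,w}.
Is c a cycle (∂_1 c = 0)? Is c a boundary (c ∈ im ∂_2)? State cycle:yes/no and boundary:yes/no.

n_0=6 n_1=12 n_2=6  [Z2]
∂1: piv[ag,ao,ar,eg,ew] rk=5  ker:er,go,gr,gw,or,ow,rw
∂2: piv[ago,egr,gor,gow,grw] rk=5  ker:orw
∂1c = {e} + {o}

cycle:no boundary:no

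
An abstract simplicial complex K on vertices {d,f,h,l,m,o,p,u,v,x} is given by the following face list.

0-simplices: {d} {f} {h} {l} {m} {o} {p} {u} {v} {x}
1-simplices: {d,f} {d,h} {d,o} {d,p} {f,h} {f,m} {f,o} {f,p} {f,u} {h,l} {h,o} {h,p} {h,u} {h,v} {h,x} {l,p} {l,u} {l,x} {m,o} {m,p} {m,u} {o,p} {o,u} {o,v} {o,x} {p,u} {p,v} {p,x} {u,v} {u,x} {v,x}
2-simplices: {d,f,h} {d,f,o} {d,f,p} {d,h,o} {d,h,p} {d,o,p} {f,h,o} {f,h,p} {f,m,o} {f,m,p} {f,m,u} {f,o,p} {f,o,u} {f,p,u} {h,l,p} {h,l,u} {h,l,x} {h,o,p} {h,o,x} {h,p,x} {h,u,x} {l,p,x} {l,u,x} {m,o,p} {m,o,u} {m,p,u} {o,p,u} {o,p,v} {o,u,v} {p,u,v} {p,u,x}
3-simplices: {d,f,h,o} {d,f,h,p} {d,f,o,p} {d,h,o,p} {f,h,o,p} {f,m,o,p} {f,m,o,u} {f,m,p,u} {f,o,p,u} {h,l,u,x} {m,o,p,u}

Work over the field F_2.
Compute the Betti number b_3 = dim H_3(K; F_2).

n_0=10 n_1=31 n_2=31 n_3=11  [Z2]
∂1: piv[df,dh,do,dp,fm,fu,hl,hv,hx] rk=9  ker:fh,fo,fp,ho,hp,hu,lp,lu,lx,mo,mp,mu,op,ou,ov,ox,pu,pv,px,uv,ux,vx
∂2: piv[dfh,dfo,dfp,dho,dhp,dop,fmo,fmp,fmu,fou,fpu,hlp,hlu,hlx,hox,hpx,hux,opv,ouv,pux] rk=20  ker:fho,fhp,fop,hop,lpx,lux,mop,mou,mpu,opu,puv
∂3: piv[dfho,dfhp,dfop,dhop,fmop,fmou,fmpu,fopu,hlux] rk=9  ker:fhop,mopu
b_3=(11−9)−0=2

b_3=2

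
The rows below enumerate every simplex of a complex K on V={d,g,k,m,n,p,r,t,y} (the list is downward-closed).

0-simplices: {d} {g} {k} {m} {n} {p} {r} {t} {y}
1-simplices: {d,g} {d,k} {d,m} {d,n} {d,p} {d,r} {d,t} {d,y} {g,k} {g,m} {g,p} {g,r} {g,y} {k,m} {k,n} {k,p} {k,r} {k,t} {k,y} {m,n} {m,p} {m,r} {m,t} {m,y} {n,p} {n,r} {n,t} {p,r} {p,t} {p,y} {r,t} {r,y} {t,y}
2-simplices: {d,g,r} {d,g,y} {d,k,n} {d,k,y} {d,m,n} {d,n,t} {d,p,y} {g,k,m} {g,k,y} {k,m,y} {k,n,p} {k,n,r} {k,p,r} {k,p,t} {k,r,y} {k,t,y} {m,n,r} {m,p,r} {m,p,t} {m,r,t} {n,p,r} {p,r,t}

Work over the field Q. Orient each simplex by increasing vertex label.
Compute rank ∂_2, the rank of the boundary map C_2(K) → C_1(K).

n_0=9 n_1=33 n_2=22  [Q]
∂1: piv[dg,dk,dm,dn,dp,dr,dt,dy] rk=8  ker:gk,gm,gp,gr,gy,km,kn,kp,kr,kt,ky,mn,mp,mr,mt,my,np,nr,nt,pr,pt,py,rt,ry,ty
∂2: piv[dgr,dgy,dkn,dky,dmn,dnt,dpy,gkm,gky,kmy,knp,knr,kpr,kpt,kry,kty,mnr,mpr,mpt,mrt] rk=20  ker:npr,prt
rk∂_2=20

rank∂_2=20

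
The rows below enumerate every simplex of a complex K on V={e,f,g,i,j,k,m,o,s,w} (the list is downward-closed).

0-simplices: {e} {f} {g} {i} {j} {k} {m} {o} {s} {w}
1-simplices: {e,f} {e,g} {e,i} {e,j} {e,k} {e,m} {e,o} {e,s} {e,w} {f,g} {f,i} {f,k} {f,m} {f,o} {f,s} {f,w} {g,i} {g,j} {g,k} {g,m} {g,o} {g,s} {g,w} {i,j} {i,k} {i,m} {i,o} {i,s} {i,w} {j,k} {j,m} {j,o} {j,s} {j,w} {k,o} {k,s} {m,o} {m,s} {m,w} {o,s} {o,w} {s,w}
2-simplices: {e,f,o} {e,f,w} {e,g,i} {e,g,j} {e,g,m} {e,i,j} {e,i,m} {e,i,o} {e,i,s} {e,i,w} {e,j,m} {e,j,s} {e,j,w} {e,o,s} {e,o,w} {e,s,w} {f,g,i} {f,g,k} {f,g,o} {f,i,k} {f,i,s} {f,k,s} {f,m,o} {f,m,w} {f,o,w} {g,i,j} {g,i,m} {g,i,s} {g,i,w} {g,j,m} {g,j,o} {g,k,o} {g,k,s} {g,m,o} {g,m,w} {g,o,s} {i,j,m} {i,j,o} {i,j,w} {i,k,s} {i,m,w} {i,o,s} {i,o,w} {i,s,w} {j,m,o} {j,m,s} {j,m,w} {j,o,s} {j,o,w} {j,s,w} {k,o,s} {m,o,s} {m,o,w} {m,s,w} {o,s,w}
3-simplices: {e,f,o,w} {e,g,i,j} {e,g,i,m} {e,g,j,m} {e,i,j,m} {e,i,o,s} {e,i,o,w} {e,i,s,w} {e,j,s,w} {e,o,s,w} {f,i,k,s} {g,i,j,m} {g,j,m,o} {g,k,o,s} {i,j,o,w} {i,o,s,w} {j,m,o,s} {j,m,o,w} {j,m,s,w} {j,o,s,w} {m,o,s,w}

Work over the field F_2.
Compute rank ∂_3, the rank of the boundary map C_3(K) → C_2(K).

rank∂_3=18

n_0=10 n_1=42 n_2=55 n_3=21  [Z2]
∂1: piv[ef,eg,ei,ej,ek,em,eo,es,ew] rk=9  ker:fg,fi,fk,fm,fo,fs,fw,gi,gj,gk,gm,go,gs,gw,ij,ik,im,io,is,iw,jk,jm,jo,js,jw,ko,ks,mo,ms,mw,os,ow,sw
∂2: piv[efo,efw,egi,egj,egm,eij,eim,eio,eis,eiw,ejm,ejs,ejw,eos,eow,esw,fgi,fgk,fgo,fik,fis,fks,fmo,fmw,gis,giw,gjo,gko,gmo,gmw,jms] rk=31  ker:fow,gij,gim,gjm,gks,gos,ijm,ijo,ijw,iks,imw,ios,iow,isw,jmo,jmw,jos,jow,jsw,kos,mos,mow,msw,osw
∂3: piv[efow,egij,egim,egjm,eijm,eios,eiow,eisw,ejsw,eosw,fiks,gjmo,gkos,ijow,jmos,jmow,jmsw,josw] rk=18  ker:gijm,iosw,mosw
rk∂_3=18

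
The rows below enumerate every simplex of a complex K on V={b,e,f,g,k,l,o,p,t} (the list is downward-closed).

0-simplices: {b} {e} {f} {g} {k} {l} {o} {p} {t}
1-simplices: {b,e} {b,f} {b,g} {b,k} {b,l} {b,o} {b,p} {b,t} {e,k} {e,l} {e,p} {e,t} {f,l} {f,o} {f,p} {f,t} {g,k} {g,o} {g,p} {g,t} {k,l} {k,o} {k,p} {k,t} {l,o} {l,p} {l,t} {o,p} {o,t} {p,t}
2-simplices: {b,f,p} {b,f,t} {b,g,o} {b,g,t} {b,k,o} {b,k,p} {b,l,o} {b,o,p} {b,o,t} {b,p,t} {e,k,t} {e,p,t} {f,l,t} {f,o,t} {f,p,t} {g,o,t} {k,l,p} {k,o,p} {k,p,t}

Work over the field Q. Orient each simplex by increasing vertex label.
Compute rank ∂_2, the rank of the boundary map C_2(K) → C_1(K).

rank∂_2=16

n_0=9 n_1=30 n_2=19  [Q]
∂1: piv[be,bf,bg,bk,bl,bo,bp,bt] rk=8  ker:ek,el,ep,et,fl,fo,fp,ft,gk,go,gp,gt,kl,ko,kp,kt,lo,lp,lt,op,ot,pt
∂2: piv[bfp,bft,bgo,bgt,bko,bkp,blo,bop,bot,bpt,ekt,ept,flt,fot,klp,kpt] rk=16  ker:fpt,got,kop
rk∂_2=16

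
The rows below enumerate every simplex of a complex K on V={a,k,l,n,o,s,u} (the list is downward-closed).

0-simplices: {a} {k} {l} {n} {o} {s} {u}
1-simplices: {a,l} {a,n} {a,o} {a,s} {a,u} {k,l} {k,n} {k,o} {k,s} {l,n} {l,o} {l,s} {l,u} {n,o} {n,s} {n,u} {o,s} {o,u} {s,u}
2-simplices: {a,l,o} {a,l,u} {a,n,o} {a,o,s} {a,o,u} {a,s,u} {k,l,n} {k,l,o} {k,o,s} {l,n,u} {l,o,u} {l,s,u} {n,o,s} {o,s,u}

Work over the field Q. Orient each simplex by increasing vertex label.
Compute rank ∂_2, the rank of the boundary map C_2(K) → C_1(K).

rank∂_2=12

n_0=7 n_1=19 n_2=14  [Q]
∂1: piv[al,an,ao,as,au,kl] rk=6  ker:kn,ko,ks,ln,lo,ls,lu,no,ns,nu,os,ou,su
∂2: piv[alo,alu,ano,aos,aou,asu,kln,klo,kos,lnu,lsu,nos] rk=12  ker:lou,osu
rk∂_2=12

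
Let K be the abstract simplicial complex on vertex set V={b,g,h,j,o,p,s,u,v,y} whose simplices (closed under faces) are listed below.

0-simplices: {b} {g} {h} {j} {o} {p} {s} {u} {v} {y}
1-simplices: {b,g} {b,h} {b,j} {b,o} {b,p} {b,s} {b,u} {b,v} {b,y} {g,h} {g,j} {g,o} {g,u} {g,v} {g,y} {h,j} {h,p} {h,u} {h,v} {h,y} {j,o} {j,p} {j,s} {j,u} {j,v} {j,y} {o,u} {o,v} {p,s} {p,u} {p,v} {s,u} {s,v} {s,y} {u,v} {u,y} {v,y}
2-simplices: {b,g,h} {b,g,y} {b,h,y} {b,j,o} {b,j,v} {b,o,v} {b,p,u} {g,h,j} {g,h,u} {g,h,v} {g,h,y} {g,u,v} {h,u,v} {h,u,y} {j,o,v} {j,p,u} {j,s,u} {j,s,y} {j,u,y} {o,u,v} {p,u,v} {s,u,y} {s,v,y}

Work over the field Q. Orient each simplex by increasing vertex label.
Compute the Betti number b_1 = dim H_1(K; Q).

n_0=10 n_1=37 n_2=23  [Q]
∂1: piv[bg,bh,bj,bo,bp,bs,bu,bv,by] rk=9  ker:gh,gj,go,gu,gv,gy,hj,hp,hu,hv,hy,jo,jp,js,ju,jv,jy,ou,ov,ps,pu,pv,su,sv,sy,uv,uy,vy
∂2: piv[bgh,bgy,bhy,bjo,bjv,bov,bpu,ghj,ghu,ghv,guv,huy,jpu,jsu,jsy,juy,ouv,puv,svy] rk=19  ker:ghy,huv,jov,suy
b_1=(37−9)−19=9

b_1=9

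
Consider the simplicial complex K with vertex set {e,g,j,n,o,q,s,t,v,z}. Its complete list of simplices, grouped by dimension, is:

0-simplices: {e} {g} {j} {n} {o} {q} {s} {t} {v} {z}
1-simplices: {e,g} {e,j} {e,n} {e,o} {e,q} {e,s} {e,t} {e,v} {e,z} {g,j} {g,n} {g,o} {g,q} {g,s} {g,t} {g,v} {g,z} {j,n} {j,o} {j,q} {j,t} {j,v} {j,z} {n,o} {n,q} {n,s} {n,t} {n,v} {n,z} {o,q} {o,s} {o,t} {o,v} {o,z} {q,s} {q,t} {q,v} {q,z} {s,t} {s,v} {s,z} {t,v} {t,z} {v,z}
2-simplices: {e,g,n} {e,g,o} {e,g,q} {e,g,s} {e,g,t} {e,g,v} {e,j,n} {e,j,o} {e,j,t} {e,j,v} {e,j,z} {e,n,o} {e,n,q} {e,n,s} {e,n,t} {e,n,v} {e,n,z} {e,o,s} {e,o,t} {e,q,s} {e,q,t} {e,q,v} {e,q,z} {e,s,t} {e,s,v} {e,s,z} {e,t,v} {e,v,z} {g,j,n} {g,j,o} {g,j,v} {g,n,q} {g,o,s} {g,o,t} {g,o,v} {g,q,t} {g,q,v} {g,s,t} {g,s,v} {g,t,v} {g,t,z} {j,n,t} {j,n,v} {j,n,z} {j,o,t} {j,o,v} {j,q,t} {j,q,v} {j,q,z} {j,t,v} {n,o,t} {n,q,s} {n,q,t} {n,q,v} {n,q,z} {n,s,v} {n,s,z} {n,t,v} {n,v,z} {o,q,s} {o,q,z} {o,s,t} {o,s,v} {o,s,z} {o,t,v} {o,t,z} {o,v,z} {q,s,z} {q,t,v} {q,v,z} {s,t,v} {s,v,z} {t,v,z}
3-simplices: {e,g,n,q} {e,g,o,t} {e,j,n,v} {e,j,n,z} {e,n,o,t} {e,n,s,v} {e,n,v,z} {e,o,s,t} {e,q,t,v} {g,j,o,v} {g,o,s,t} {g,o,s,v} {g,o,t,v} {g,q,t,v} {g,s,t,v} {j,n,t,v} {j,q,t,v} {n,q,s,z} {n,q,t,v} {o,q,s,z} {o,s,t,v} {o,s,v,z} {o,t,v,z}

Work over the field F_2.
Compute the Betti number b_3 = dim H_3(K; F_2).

b_3=1

n_0=10 n_1=44 n_2=73 n_3=23  [Z2]
∂1: piv[eg,ej,en,eo,eq,es,et,ev,ez] rk=9  ker:gj,gn,go,gq,gs,gt,gv,gz,jn,jo,jq,jt,jv,jz,no,nq,ns,nt,nv,nz,oq,os,ot,ov,oz,qs,qt,qv,qz,st,sv,sz,tv,tz,vz
∂2: piv[egn,ego,egq,egs,egt,egv,ejn,ejo,ejt,ejv,ejz,eno,enq,ens,ent,env,enz,eos,eot,eqs,eqt,eqv,eqz,est,esv,esz,etv,evz,gjn,gov,gtz,jqt,oqs,oqz,otz] rk=35  ker:gjo,gjv,gnq,gos,got,gqt,gqv,gst,gsv,gtv,jnt,jnv,jnz,jot,jov,jqv,jqz,jtv,not,nqs,nqt,nqv,nqz,nsv,nsz,ntv,nvz,ost,osv,osz,otv,ovz,qsz,qtv,qvz,stv,svz,tvz
∂3: piv[egnq,egot,ejnv,ejnz,enot,ensv,envz,eost,eqtv,gjov,gost,gosv,gotv,gqtv,gstv,jntv,jqtv,nqsz,nqtv,oqsz,osvz,otvz] rk=22  ker:ostv
b_3=(23−22)−0=1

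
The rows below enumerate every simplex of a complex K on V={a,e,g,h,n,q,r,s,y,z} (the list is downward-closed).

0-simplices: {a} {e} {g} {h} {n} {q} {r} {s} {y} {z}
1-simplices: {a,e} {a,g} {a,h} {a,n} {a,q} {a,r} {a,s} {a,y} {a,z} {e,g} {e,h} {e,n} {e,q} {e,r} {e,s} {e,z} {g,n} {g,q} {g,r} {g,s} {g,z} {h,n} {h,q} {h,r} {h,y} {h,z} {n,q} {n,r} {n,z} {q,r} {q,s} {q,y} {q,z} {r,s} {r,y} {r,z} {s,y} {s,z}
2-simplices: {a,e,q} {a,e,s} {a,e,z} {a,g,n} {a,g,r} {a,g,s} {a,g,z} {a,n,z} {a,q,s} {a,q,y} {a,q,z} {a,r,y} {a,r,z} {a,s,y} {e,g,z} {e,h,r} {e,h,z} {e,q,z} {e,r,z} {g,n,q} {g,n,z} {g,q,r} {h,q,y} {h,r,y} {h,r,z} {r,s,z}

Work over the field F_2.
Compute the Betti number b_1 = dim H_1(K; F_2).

n_0=10 n_1=38 n_2=26  [Z2]
∂1: piv[ae,ag,ah,an,aq,ar,as,ay,az] rk=9  ker:eg,eh,en,eq,er,es,ez,gn,gq,gr,gs,gz,hn,hq,hr,hy,hz,nq,nr,nz,qr,qs,qy,qz,rs,ry,rz,sy,sz
∂2: piv[aeq,aes,aez,agn,agr,ags,agz,anz,aqs,aqy,aqz,ary,arz,asy,egz,ehr,ehz,erz,gnq,gqr,hqy,hry,rsz] rk=23  ker:eqz,gnz,hrz
b_1=(38−9)−23=6

b_1=6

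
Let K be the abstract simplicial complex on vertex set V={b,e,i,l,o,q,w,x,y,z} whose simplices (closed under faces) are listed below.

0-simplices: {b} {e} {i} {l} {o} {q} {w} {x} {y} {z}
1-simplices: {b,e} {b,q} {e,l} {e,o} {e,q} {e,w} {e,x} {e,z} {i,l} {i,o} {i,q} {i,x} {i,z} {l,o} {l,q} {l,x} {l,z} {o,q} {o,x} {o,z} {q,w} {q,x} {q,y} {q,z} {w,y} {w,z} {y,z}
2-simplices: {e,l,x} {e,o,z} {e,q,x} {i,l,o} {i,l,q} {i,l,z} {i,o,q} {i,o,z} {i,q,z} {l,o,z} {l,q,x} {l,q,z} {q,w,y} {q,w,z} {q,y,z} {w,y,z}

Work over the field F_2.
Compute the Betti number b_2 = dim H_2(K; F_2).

n_0=10 n_1=27 n_2=16  [Z2]
∂1: piv[be,bq,el,eo,ew,ex,ez,il,qy] rk=9  ker:eq,io,iq,ix,iz,lo,lq,lx,lz,oq,ox,oz,qw,qx,qz,wy,wz,yz
∂2: piv[elx,eoz,eqx,ilo,ilq,ilz,ioq,ioz,iqz,lqx,qwy,qwz,qyz] rk=13  ker:loz,lqz,wyz
b_2=(16−13)−0=3

b_2=3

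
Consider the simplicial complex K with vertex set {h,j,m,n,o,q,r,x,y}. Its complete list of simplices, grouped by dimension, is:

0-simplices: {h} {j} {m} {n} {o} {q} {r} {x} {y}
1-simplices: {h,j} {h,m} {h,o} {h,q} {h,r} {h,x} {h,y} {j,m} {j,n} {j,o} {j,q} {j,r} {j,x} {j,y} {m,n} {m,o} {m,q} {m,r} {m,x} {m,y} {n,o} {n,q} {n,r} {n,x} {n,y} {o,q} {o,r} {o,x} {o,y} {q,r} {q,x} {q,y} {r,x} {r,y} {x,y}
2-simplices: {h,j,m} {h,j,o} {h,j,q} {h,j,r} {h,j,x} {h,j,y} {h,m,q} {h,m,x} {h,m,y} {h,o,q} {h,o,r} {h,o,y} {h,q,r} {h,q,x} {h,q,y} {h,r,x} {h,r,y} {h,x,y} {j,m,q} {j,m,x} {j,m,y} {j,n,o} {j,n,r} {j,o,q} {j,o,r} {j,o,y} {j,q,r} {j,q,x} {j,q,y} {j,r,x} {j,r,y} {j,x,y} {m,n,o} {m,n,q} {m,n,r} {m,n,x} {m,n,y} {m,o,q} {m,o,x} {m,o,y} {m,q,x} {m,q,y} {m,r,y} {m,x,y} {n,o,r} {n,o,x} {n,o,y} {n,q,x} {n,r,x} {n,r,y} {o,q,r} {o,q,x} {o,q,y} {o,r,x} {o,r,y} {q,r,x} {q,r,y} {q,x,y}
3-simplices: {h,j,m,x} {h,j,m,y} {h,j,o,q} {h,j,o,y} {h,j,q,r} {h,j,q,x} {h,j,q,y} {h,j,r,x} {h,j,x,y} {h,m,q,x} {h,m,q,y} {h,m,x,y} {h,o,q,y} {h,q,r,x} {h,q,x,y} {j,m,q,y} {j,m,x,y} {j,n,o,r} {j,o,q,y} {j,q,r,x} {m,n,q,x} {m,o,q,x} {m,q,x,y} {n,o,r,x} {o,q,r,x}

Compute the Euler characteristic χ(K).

χ(K)=7

n_0=9 n_1=35 n_2=58 n_3=25
χ=+9−35+58−25=7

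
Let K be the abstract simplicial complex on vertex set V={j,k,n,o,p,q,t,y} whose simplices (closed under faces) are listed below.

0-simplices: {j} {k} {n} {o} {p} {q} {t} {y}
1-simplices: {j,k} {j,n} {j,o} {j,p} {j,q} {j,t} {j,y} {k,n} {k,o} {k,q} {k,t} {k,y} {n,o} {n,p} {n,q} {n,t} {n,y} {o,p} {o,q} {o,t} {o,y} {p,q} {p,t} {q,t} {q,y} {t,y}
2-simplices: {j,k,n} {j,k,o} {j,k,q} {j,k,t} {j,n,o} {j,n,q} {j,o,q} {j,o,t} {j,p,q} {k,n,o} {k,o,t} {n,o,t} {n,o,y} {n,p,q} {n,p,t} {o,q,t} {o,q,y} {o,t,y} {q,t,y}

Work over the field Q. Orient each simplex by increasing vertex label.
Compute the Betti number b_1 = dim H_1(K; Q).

b_1=3

n_0=8 n_1=26 n_2=19  [Q]
∂1: piv[jk,jn,jo,jp,jq,jt,jy] rk=7  ker:kn,ko,kq,kt,ky,no,np,nq,nt,ny,op,oq,ot,oy,pq,pt,qt,qy,ty
∂2: piv[jkn,jko,jkq,jkt,jno,jnq,joq,jot,jpq,not,noy,npq,npt,oqt,oqy,oty] rk=16  ker:kno,kot,qty
b_1=(26−7)−16=3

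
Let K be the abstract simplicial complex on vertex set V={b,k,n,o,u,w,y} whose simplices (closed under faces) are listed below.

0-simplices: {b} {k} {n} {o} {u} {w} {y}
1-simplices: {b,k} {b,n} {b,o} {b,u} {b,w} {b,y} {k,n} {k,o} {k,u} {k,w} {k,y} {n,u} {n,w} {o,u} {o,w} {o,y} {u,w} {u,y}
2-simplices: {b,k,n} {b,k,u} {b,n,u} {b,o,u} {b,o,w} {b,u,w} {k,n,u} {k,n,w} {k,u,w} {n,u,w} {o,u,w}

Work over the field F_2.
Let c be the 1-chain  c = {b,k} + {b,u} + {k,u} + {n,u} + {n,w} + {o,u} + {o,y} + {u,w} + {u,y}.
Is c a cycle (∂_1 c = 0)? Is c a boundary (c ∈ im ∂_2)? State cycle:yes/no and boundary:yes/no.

cycle:yes boundary:no

n_0=7 n_1=18 n_2=11  [Z2]
∂1: piv[bk,bn,bo,bu,bw,by] rk=6  ker:kn,ko,ku,kw,ky,nu,nw,ou,ow,oy,uw,uy
∂2: piv[bkn,bku,bnu,bou,bow,buw,knw,kuw] rk=8  ker:knu,nuw,ouw
∂1c = 0
c vs im∂2: residual ≠ 0 ⇒ not boundary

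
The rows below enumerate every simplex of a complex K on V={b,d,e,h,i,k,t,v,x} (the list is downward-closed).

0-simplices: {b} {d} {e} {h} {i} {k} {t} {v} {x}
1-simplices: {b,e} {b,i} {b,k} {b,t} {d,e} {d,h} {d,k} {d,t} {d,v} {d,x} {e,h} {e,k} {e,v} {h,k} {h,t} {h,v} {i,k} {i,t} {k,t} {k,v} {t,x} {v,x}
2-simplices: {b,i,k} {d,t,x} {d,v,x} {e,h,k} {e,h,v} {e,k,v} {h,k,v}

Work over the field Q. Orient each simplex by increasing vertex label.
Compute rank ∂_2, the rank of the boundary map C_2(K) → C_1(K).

n_0=9 n_1=22 n_2=7  [Q]
∂1: piv[be,bi,bk,bt,de,dh,dv,dx] rk=8  ker:dk,dt,eh,ek,ev,hk,ht,hv,ik,it,kt,kv,tx,vx
∂2: piv[bik,dtx,dvx,ehk,ehv,ekv] rk=6  ker:hkv
rk∂_2=6

rank∂_2=6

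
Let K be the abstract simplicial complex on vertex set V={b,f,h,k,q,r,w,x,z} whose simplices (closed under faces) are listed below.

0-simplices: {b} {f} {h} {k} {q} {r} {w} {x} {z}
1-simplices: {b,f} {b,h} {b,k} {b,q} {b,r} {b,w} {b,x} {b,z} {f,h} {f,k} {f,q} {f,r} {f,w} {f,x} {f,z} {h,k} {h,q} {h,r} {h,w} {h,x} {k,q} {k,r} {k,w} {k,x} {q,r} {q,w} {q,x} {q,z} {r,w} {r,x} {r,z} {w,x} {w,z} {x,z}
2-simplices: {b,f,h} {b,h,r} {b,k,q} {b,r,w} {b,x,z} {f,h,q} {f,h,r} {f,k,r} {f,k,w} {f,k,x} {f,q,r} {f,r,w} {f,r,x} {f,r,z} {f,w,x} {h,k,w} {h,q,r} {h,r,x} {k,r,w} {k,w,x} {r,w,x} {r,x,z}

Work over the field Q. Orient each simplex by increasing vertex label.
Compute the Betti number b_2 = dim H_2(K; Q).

n_0=9 n_1=34 n_2=22  [Q]
∂1: piv[bf,bh,bk,bq,br,bw,bx,bz] rk=8  ker:fh,fk,fq,fr,fw,fx,fz,hk,hq,hr,hw,hx,kq,kr,kw,kx,qr,qw,qx,qz,rw,rx,rz,wx,wz,xz
∂2: piv[bfh,bhr,bkq,brw,bxz,fhq,fhr,fkr,fkw,fkx,fqr,frw,frx,frz,fwx,hkw,hrx,rxz] rk=18  ker:hqr,krw,kwx,rwx
b_2=(22−18)−0=4

b_2=4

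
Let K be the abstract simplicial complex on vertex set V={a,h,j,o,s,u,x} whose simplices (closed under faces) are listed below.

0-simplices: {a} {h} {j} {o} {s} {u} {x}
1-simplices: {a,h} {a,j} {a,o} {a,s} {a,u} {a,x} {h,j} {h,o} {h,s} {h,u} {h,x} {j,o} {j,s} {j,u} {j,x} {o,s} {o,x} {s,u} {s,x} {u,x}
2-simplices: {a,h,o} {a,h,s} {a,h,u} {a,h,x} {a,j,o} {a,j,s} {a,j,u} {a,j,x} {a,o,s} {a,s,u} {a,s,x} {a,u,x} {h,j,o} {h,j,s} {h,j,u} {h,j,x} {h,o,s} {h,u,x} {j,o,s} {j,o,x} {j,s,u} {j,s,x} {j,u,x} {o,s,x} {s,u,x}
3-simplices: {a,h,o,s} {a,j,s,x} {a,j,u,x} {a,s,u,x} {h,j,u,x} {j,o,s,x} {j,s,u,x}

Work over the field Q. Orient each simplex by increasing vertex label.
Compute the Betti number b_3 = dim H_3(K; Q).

n_0=7 n_1=20 n_2=25 n_3=7  [Q]
∂1: piv[ah,aj,ao,as,au,ax] rk=6  ker:hj,ho,hs,hu,hx,jo,js,ju,jx,os,ox,su,sx,ux
∂2: piv[aho,ahs,ahu,ahx,ajo,ajs,aju,ajx,aos,asu,asx,aux,hjo,jox] rk=14  ker:hjs,hju,hjx,hos,hux,jos,jsu,jsx,jux,osx,sux
∂3: piv[ahos,ajsx,ajux,asux,hjux,josx,jsux] rk=7
b_3=(7−7)−0=0

b_3=0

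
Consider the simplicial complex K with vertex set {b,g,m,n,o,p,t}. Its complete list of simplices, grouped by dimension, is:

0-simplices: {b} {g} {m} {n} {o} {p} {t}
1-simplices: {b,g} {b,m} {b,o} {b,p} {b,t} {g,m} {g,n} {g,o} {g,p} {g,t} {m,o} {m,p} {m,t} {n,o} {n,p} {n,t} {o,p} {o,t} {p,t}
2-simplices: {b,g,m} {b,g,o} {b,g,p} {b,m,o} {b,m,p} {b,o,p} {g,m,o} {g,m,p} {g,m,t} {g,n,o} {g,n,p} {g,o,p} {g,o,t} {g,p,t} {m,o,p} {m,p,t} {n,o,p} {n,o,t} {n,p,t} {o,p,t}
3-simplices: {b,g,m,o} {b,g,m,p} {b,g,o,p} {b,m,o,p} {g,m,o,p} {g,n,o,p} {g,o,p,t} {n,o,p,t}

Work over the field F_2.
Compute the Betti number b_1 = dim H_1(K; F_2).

b_1=1

n_0=7 n_1=19 n_2=20 n_3=8  [Z2]
∂1: piv[bg,bm,bo,bp,bt,gn] rk=6  ker:gm,go,gp,gt,mo,mp,mt,no,np,nt,op,ot,pt
∂2: piv[bgm,bgo,bgp,bmo,bmp,bop,gmt,gno,gnp,got,gpt,not] rk=12  ker:gmo,gmp,gop,mop,mpt,nop,npt,opt
∂3: piv[bgmo,bgmp,bgop,bmop,gnop,gopt,nopt] rk=7  ker:gmop
b_1=(19−6)−12=1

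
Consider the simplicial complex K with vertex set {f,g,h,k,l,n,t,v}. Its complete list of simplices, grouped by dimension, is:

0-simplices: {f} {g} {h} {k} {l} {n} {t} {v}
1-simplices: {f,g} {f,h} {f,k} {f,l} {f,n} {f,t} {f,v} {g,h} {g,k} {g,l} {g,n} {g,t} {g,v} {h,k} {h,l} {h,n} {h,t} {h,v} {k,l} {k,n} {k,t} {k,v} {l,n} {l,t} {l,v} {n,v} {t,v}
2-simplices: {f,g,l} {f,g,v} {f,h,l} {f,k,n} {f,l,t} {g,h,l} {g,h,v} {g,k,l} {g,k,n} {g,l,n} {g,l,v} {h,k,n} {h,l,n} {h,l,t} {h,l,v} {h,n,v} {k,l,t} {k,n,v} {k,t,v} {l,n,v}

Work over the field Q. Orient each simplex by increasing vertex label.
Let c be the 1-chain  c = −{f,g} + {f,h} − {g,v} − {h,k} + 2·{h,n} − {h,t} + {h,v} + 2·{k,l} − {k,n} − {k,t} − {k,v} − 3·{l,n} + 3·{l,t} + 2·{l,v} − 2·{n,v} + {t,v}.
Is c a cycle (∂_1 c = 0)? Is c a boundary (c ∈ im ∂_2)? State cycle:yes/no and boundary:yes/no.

cycle:yes boundary:yes

n_0=8 n_1=27 n_2=20  [Q]
∂1: piv[fg,fh,fk,fl,fn,ft,fv] rk=7  ker:gh,gk,gl,gn,gt,gv,hk,hl,hn,ht,hv,kl,kn,kt,kv,ln,lt,lv,nv,tv
∂2: piv[fgl,fgv,fhl,fkn,flt,ghl,ghv,gkl,gkn,gln,glv,hkn,hln,hlt,hnv,klt,knv,ktv] rk=18  ker:hlv,lnv
∂1c = 0
c vs im∂2: reduces to 0 ⇒ boundary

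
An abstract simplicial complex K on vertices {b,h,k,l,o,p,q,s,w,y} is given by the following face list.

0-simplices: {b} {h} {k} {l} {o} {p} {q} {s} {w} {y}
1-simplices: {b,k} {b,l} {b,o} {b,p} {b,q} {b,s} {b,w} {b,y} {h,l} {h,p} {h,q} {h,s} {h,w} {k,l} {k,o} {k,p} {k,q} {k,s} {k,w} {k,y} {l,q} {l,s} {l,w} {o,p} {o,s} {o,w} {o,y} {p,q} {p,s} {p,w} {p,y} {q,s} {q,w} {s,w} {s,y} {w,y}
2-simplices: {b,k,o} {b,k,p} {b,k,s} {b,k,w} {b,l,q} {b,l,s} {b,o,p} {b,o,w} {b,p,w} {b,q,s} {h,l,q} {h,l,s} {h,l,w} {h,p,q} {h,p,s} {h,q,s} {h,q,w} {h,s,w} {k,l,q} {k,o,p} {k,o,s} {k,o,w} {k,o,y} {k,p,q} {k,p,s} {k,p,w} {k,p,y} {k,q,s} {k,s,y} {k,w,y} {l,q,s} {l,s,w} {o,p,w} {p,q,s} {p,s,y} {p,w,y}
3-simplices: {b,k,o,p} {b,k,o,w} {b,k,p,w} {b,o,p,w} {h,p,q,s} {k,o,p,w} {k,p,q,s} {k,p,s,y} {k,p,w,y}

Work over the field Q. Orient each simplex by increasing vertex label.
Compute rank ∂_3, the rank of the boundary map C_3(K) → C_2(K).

rank∂_3=8

n_0=10 n_1=36 n_2=36 n_3=9  [Q]
∂1: piv[bk,bl,bo,bp,bq,bs,bw,by,hl] rk=9  ker:hp,hq,hs,hw,kl,ko,kp,kq,ks,kw,ky,lq,ls,lw,op,os,ow,oy,pq,ps,pw,py,qs,qw,sw,sy,wy
∂2: piv[bko,bkp,bks,bkw,blq,bls,bop,bow,bpw,bqs,hlq,hls,hlw,hpq,hps,hqw,hsw,klq,kos,koy,kpq,kps,kpy,ksy,kwy] rk=25  ker:hqs,kop,kow,kpw,kqs,lqs,lsw,opw,pqs,psy,pwy
∂3: piv[bkop,bkow,bkpw,bopw,hpqs,kpqs,kpsy,kpwy] rk=8  ker:kopw
rk∂_3=8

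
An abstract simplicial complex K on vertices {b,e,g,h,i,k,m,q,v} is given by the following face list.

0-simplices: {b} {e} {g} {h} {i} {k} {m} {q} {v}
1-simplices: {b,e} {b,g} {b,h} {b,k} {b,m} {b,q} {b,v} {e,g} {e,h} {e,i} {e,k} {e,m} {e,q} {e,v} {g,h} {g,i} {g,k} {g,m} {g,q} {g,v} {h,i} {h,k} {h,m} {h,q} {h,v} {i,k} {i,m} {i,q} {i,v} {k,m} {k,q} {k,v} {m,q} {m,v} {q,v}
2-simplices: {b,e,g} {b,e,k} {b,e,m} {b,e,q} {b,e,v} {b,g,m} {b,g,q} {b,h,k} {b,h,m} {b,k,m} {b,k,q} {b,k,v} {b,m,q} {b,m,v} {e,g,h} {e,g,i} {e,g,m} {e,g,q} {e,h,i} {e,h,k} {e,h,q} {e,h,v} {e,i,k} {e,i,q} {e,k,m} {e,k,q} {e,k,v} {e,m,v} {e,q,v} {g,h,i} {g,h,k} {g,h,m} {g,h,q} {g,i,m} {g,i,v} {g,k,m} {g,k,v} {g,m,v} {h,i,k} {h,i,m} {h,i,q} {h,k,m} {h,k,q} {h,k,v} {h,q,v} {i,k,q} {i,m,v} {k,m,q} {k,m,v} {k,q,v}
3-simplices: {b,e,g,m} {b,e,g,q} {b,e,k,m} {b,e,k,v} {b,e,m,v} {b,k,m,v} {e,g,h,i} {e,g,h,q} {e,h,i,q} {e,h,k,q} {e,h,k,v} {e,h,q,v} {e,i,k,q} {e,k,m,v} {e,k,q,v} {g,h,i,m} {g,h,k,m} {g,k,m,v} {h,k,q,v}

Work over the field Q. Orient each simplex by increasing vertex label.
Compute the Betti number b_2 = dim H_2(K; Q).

n_0=9 n_1=35 n_2=50 n_3=19  [Q]
∂1: piv[be,bg,bh,bk,bm,bq,bv,ei] rk=8  ker:eg,eh,ek,em,eq,ev,gh,gi,gk,gm,gq,gv,hi,hk,hm,hq,hv,ik,im,iq,iv,km,kq,kv,mq,mv,qv
∂2: piv[beg,bek,bem,beq,bev,bgm,bgq,bhk,bhm,bkm,bkq,bkv,bmq,bmv,egh,egi,ehi,ehk,ehq,ehv,eik,eiq,eqv,ghk,gim,giv,gkv] rk=27  ker:egm,egq,ekm,ekq,ekv,emv,ghi,ghm,ghq,gkm,gmv,hik,him,hiq,hkm,hkq,hkv,hqv,ikq,imv,kmq,kmv,kqv
∂3: piv[begm,begq,bekm,bekv,bemv,bkmv,eghi,eghq,ehiq,ehkq,ehkv,ehqv,eikq,ekqv,ghim,ghkm,gkmv] rk=17  ker:ekmv,hkqv
b_2=(50−27)−17=6

b_2=6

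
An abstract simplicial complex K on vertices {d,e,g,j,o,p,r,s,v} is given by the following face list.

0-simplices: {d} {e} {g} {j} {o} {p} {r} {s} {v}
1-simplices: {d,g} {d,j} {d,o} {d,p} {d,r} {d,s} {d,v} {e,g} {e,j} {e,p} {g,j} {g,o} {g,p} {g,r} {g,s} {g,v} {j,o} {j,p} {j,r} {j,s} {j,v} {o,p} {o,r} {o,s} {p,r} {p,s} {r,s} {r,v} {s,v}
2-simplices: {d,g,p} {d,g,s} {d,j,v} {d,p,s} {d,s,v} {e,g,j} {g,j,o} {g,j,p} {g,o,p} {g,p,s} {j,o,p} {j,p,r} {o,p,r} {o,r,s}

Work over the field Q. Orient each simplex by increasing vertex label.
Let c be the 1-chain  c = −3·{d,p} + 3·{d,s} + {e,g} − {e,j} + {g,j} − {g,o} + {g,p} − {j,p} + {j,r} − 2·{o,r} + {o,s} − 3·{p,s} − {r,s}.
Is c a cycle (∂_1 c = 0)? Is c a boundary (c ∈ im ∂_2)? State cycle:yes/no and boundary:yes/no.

n_0=9 n_1=29 n_2=14  [Q]
∂1: piv[dg,dj,do,dp,dr,ds,dv,eg] rk=8  ker:ej,ep,gj,go,gp,gr,gs,gv,jo,jp,jr,js,jv,op,or,os,pr,ps,rs,rv,sv
∂2: piv[dgp,dgs,djv,dps,dsv,egj,gjo,gjp,gop,jpr,opr,ors] rk=12  ker:gps,jop
∂1c = 0
c vs im∂2: reduces to 0 ⇒ boundary

cycle:yes boundary:yes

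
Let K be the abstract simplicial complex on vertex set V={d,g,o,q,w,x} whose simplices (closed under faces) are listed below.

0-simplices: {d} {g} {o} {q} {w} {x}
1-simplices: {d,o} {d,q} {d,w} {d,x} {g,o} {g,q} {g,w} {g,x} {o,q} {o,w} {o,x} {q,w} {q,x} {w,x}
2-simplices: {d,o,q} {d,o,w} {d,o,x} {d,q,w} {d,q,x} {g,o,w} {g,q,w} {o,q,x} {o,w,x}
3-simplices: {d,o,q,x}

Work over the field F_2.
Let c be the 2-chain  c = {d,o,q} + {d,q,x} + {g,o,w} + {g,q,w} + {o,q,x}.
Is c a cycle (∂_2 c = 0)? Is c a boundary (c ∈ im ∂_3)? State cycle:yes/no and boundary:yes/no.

n_0=6 n_1=14 n_2=9 n_3=1  [Z2]
∂1: piv[do,dq,dw,dx,go] rk=5  ker:gq,gw,gx,oq,ow,ox,qw,qx,wx
∂2: piv[doq,dow,dox,dqw,dqx,gow,gqw,owx] rk=8  ker:oqx
∂3: piv[doqx] rk=1
∂2c = {d,o} + {d,x} + {g,o} + {g,q} + {o,w} + {o,x} + {q,w}

cycle:no boundary:no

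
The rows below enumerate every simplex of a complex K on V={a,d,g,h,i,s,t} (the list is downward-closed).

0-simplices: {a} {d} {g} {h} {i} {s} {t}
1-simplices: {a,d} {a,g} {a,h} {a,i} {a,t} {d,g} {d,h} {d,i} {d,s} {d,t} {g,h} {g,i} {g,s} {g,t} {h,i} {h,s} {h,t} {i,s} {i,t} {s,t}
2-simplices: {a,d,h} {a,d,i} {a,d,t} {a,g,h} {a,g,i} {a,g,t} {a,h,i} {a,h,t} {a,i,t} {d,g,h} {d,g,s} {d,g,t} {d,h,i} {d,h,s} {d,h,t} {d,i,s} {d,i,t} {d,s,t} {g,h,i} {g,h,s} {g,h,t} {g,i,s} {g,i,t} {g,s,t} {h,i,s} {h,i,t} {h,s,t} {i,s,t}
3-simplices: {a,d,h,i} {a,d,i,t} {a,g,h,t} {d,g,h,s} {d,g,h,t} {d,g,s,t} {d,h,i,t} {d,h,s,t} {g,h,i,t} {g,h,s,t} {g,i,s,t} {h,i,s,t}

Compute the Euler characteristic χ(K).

χ(K)=3

n_0=7 n_1=20 n_2=28 n_3=12
χ=+7−20+28−12=3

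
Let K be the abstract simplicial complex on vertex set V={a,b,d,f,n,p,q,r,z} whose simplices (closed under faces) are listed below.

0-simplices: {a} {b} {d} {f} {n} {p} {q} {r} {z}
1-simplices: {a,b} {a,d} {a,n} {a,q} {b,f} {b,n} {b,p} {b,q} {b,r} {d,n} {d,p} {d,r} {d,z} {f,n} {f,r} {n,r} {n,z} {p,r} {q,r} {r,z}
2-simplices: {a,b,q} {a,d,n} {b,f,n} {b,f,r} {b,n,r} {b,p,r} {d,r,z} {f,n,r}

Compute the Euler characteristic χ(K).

n_0=9 n_1=20 n_2=8
χ=+9−20+8=-3

χ(K)=-3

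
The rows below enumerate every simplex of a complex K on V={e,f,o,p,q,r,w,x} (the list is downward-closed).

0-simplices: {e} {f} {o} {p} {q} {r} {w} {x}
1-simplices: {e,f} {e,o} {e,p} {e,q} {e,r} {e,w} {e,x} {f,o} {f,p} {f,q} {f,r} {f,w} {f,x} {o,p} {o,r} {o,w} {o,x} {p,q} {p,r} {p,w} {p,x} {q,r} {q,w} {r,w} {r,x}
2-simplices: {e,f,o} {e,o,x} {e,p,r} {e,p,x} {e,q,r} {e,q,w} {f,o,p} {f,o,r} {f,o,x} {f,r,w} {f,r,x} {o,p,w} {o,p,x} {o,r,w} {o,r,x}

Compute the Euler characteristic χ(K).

χ(K)=-2

n_0=8 n_1=25 n_2=15
χ=+8−25+15=-2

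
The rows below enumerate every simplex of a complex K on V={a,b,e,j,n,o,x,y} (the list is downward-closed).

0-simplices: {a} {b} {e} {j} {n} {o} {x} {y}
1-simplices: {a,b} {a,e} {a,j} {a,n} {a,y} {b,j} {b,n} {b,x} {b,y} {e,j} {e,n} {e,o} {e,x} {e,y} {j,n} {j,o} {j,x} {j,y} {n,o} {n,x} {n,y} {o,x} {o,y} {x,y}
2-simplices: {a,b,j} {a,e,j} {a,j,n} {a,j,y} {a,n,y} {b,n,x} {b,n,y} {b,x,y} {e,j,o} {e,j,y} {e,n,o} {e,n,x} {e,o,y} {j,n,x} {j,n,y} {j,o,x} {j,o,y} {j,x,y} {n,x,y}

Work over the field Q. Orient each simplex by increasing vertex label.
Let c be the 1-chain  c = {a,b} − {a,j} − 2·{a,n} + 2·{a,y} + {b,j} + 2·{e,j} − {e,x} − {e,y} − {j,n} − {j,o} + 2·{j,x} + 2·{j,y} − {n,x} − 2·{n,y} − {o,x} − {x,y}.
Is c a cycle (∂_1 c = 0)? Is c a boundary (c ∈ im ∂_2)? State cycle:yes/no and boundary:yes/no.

n_0=8 n_1=24 n_2=19  [Q]
∂1: piv[ab,ae,aj,an,ay,bx,eo] rk=7  ker:bj,bn,by,ej,en,ex,ey,jn,jo,jx,jy,no,nx,ny,ox,oy,xy
∂2: piv[abj,aej,ajn,ajy,any,bnx,bny,bxy,ejo,ejy,eno,enx,eoy,jnx,jox] rk=15  ker:jny,joy,jxy,nxy
∂1c = 0
c vs im∂2: residual ≠ 0 ⇒ not boundary

cycle:yes boundary:no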